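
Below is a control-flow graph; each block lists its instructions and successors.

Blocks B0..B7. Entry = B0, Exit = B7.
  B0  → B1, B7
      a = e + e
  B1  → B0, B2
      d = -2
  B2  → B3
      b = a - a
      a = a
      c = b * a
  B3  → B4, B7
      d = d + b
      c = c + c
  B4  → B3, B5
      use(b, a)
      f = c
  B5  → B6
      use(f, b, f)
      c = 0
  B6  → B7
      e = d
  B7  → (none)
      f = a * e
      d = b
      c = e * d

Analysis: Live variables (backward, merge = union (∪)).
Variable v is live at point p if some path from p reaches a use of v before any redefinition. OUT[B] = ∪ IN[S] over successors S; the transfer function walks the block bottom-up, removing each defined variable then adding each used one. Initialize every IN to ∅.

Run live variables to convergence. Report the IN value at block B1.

Converged values:
  B0:   IN={b, e}   OUT={a, b, e}
  B1:   IN={a, b, e}   OUT={a, b, d, e}
  B2:   IN={a, d, e}   OUT={a, b, c, d, e}
  B3:   IN={a, b, c, d, e}   OUT={a, b, c, d, e}
  B4:   IN={a, b, c, d, e}   OUT={a, b, c, d, e, f}
  B5:   IN={a, b, d, f}   OUT={a, b, d}
  B6:   IN={a, b, d}   OUT={a, b, e}
  B7:   IN={a, b, e}   OUT={}

Merge at B1: OUT[B1] = IN[B0] ⊔ IN[B2] = {a, b, d, e}
Applying B1's transfer function to that OUT value gives IN[B1] (row B1 above).

Answer: {a, b, e}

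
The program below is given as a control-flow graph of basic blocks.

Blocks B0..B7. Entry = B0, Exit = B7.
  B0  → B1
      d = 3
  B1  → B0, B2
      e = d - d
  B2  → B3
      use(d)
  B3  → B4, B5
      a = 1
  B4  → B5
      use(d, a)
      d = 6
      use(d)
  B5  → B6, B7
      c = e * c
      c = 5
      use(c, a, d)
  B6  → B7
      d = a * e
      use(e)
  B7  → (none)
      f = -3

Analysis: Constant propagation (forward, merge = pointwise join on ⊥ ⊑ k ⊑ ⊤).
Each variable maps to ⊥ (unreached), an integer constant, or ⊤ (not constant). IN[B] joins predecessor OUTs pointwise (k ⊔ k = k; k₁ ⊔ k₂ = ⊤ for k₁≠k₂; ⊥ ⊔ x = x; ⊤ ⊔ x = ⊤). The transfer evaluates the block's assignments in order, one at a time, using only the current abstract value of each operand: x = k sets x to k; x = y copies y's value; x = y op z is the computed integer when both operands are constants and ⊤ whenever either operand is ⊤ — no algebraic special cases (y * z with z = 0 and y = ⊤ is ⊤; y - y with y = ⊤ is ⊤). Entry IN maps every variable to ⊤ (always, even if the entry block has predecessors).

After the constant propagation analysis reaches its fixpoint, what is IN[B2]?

Per-block solution:
  B0: | IN=(all ⊤) | OUT={d:3; rest ⊤}
  B1: | IN={d:3; rest ⊤} | OUT={d:3, e:0; rest ⊤}
  B2: | IN={d:3, e:0; rest ⊤} | OUT={d:3, e:0; rest ⊤}
  B3: | IN={d:3, e:0; rest ⊤} | OUT={a:1, d:3, e:0; rest ⊤}
  B4: | IN={a:1, d:3, e:0; rest ⊤} | OUT={a:1, d:6, e:0; rest ⊤}
  B5: | IN={a:1, e:0; rest ⊤} | OUT={a:1, c:5, e:0; rest ⊤}
  B6: | IN={a:1, c:5, e:0; rest ⊤} | OUT={a:1, c:5, d:0, e:0; rest ⊤}
  B7: | IN={a:1, c:5, e:0; rest ⊤} | OUT={a:1, c:5, e:0, f:-3; rest ⊤}

Merge at B2: IN[B2] = OUT[B1] = {a: ⊤, b: ⊤, c: ⊤, d: 3, e: 0, f: ⊤}

Answer: {a: ⊤, b: ⊤, c: ⊤, d: 3, e: 0, f: ⊤}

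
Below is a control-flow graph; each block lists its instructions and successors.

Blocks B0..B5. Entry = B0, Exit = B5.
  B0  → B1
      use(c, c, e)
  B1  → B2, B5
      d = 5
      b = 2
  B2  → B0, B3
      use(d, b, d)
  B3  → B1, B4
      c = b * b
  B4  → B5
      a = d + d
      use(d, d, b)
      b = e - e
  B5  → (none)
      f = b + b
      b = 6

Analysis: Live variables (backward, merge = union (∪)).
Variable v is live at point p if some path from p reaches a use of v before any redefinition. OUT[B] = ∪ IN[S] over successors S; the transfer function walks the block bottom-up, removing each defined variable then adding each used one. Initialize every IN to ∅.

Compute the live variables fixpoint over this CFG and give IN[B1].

Fixpoint table:
  B0:  IN={c, e}  OUT={c, e}
  B1:  IN={c, e}  OUT={b, c, d, e}
  B2:  IN={b, c, d, e}  OUT={b, c, d, e}
  B3:  IN={b, d, e}  OUT={b, c, d, e}
  B4:  IN={b, d, e}  OUT={b}
  B5:  IN={b}  OUT={}

Merge at B1: OUT[B1] = IN[B2] ⊔ IN[B5] = {b, c, d, e}
Applying B1's transfer function to that OUT value gives IN[B1] (row B1 above).

Answer: {c, e}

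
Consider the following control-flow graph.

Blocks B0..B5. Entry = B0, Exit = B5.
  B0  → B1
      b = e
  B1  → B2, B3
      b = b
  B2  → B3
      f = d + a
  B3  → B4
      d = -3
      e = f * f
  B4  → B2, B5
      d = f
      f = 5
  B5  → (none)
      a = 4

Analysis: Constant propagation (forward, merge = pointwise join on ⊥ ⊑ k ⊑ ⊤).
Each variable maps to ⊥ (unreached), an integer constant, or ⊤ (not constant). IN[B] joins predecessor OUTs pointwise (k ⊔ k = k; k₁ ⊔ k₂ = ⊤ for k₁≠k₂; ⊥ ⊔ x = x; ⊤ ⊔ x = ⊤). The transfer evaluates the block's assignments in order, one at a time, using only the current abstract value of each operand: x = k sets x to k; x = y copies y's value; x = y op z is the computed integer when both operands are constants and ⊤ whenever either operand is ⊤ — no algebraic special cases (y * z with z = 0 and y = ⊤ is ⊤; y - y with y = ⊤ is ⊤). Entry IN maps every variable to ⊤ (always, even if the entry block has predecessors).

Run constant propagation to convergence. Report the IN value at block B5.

Answer: {a: ⊤, b: ⊤, c: ⊤, d: ⊤, e: ⊤, f: 5}

Derivation:
Per-block solution:
  B0:  IN=(all ⊤)  OUT=(all ⊤)
  B1:  IN=(all ⊤)  OUT=(all ⊤)
  B2:  IN=(all ⊤)  OUT=(all ⊤)
  B3:  IN=(all ⊤)  OUT={d:-3; rest ⊤}
  B4:  IN={d:-3; rest ⊤}  OUT={f:5; rest ⊤}
  B5:  IN={f:5; rest ⊤}  OUT={a:4, f:5; rest ⊤}

Merge at B5: IN[B5] = OUT[B4] = {a: ⊤, b: ⊤, c: ⊤, d: ⊤, e: ⊤, f: 5}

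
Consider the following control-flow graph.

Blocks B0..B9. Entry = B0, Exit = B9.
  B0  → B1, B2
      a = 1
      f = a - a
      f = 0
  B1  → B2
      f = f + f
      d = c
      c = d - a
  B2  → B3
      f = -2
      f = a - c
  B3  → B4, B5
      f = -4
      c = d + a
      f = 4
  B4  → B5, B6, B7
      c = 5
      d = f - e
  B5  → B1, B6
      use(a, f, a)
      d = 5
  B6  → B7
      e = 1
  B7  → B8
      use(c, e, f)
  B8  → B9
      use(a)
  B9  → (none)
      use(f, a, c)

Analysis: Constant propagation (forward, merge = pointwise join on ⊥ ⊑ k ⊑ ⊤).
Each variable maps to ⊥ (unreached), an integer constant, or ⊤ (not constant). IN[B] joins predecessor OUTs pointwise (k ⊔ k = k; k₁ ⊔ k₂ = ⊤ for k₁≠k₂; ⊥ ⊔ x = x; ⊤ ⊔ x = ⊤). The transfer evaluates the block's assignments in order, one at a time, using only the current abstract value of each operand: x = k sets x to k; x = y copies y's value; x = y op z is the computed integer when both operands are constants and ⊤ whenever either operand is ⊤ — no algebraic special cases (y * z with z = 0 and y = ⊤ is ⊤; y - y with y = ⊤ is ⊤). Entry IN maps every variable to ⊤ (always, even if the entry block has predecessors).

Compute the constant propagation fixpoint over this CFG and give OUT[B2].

Answer: {a: 1, b: ⊤, c: ⊤, d: ⊤, e: ⊤, f: ⊤}

Derivation:
Converged values:
  B0:   IN=(all ⊤)   OUT={a:1, f:0; rest ⊤}
  B1:   IN={a:1; rest ⊤}   OUT={a:1; rest ⊤}
  B2:   IN={a:1; rest ⊤}   OUT={a:1; rest ⊤}
  B3:   IN={a:1; rest ⊤}   OUT={a:1, f:4; rest ⊤}
  B4:   IN={a:1, f:4; rest ⊤}   OUT={a:1, c:5, f:4; rest ⊤}
  B5:   IN={a:1, f:4; rest ⊤}   OUT={a:1, d:5, f:4; rest ⊤}
  B6:   IN={a:1, f:4; rest ⊤}   OUT={a:1, e:1, f:4; rest ⊤}
  B7:   IN={a:1, f:4; rest ⊤}   OUT={a:1, f:4; rest ⊤}
  B8:   IN={a:1, f:4; rest ⊤}   OUT={a:1, f:4; rest ⊤}
  B9:   IN={a:1, f:4; rest ⊤}   OUT={a:1, f:4; rest ⊤}

Merge at B2: IN[B2] = OUT[B0] ⊔ OUT[B1] = {a: 1, b: ⊤, c: ⊤, d: ⊤, e: ⊤, f: ⊤}
Applying B2's transfer function to that IN value gives OUT[B2] (row B2 above).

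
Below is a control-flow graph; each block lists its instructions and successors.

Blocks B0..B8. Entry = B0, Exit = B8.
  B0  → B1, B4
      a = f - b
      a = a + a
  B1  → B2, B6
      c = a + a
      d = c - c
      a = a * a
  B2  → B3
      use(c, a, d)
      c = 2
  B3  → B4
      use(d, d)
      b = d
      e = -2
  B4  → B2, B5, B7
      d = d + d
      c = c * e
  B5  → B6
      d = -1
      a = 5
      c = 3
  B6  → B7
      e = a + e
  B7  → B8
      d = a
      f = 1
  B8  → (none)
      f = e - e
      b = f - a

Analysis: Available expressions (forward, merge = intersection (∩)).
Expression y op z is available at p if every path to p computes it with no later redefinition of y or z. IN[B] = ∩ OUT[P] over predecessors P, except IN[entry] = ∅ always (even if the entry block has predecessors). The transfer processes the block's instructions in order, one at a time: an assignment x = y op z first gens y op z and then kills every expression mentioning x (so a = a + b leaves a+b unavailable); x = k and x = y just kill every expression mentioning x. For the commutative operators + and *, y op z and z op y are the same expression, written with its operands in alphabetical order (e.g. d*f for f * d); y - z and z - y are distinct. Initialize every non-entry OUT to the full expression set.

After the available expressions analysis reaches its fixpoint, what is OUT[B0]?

Answer: {f-b}

Trace:
Fixpoint table:
  B0: | IN={} | OUT={f-b}
  B1: | IN={f-b} | OUT={c-c, f-b}
  B2: | IN={} | OUT={}
  B3: | IN={} | OUT={}
  B4: | IN={} | OUT={}
  B5: | IN={} | OUT={}
  B6: | IN={} | OUT={}
  B7: | IN={} | OUT={}
  B8: | IN={} | OUT={e-e, f-a}

B0 is the boundary node: IN[B0] = {}
Applying B0's transfer function to that IN value gives OUT[B0] (row B0 above).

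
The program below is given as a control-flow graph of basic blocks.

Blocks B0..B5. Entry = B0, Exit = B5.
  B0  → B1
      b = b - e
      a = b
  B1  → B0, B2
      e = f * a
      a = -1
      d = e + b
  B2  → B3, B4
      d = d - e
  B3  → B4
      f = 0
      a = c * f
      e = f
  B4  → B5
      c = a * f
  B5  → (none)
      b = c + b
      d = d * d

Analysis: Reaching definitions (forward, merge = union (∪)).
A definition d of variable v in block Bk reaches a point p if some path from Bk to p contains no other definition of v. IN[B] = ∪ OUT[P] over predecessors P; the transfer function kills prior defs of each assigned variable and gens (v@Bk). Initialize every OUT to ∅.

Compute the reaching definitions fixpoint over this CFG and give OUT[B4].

Converged values:
  B0:   IN={a@B1, b@B0, d@B1, e@B1}   OUT={a@B0, b@B0, d@B1, e@B1}
  B1:   IN={a@B0, b@B0, d@B1, e@B1}   OUT={a@B1, b@B0, d@B1, e@B1}
  B2:   IN={a@B1, b@B0, d@B1, e@B1}   OUT={a@B1, b@B0, d@B2, e@B1}
  B3:   IN={a@B1, b@B0, d@B2, e@B1}   OUT={a@B3, b@B0, d@B2, e@B3, f@B3}
  B4:   IN={a@B1, a@B3, b@B0, d@B2, e@B1, e@B3, f@B3}   OUT={a@B1, a@B3, b@B0, c@B4, d@B2, e@B1, e@B3, f@B3}
  B5:   IN={a@B1, a@B3, b@B0, c@B4, d@B2, e@B1, e@B3, f@B3}   OUT={a@B1, a@B3, b@B5, c@B4, d@B5, e@B1, e@B3, f@B3}

Merge at B4: IN[B4] = OUT[B2] ⊔ OUT[B3] = {a@B1, a@B3, b@B0, d@B2, e@B1, e@B3, f@B3}
Applying B4's transfer function to that IN value gives OUT[B4] (row B4 above).

Answer: {a@B1, a@B3, b@B0, c@B4, d@B2, e@B1, e@B3, f@B3}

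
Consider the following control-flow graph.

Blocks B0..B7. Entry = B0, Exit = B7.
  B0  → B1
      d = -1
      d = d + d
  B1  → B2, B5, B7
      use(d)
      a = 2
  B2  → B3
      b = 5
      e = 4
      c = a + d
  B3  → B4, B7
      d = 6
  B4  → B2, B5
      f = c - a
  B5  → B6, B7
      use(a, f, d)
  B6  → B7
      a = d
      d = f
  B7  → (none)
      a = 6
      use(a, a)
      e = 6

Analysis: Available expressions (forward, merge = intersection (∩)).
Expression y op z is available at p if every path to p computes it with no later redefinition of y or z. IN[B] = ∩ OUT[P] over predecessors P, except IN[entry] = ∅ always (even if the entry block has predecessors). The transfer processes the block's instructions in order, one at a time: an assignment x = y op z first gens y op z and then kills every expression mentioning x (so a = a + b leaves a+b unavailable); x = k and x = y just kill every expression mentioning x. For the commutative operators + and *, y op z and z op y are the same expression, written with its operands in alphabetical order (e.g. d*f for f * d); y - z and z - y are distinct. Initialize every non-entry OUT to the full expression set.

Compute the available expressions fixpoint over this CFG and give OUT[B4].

Answer: {c-a}

Derivation:
Fixpoint table:
  B0: | IN={} | OUT={}
  B1: | IN={} | OUT={}
  B2: | IN={} | OUT={a+d}
  B3: | IN={a+d} | OUT={}
  B4: | IN={} | OUT={c-a}
  B5: | IN={} | OUT={}
  B6: | IN={} | OUT={}
  B7: | IN={} | OUT={}

Merge at B4: IN[B4] = OUT[B3] = {}
Applying B4's transfer function to that IN value gives OUT[B4] (row B4 above).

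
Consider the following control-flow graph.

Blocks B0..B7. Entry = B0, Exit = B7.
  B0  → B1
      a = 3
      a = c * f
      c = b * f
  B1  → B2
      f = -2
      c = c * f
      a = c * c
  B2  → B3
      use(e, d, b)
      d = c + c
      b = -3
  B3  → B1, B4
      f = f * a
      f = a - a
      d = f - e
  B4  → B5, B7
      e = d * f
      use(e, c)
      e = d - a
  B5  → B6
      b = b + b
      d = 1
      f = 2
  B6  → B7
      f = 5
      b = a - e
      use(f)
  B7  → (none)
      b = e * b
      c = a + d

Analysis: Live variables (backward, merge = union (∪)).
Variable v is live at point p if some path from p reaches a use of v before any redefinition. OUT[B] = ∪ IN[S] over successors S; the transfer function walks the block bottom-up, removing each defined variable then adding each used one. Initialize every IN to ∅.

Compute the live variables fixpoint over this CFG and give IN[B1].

Answer: {b, c, d, e}

Trace:
Per-block solution:
  B0:   IN={b, c, d, e, f}   OUT={b, c, d, e}
  B1:   IN={b, c, d, e}   OUT={a, b, c, d, e, f}
  B2:   IN={a, b, c, d, e, f}   OUT={a, b, c, e, f}
  B3:   IN={a, b, c, e, f}   OUT={a, b, c, d, e, f}
  B4:   IN={a, b, c, d, f}   OUT={a, b, d, e}
  B5:   IN={a, b, e}   OUT={a, d, e}
  B6:   IN={a, d, e}   OUT={a, b, d, e}
  B7:   IN={a, b, d, e}   OUT={}

Merge at B1: OUT[B1] = IN[B2] = {a, b, c, d, e, f}
Applying B1's transfer function to that OUT value gives IN[B1] (row B1 above).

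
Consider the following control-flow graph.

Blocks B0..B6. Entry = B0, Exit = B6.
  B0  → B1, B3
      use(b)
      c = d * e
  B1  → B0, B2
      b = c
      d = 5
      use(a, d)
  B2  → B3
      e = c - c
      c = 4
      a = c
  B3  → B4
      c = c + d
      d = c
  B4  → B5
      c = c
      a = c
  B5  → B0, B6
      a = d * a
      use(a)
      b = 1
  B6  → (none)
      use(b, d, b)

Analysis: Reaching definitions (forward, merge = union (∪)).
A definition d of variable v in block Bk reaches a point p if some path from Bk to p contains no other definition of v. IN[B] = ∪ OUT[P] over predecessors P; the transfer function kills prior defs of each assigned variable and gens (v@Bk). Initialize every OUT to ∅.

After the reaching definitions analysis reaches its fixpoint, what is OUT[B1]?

Answer: {a@B5, b@B1, c@B0, d@B1, e@B2}

Trace:
Fixpoint table:
  B0: | IN={a@B5, b@B1, b@B5, c@B0, c@B4, d@B1, d@B3, e@B2} | OUT={a@B5, b@B1, b@B5, c@B0, d@B1, d@B3, e@B2}
  B1: | IN={a@B5, b@B1, b@B5, c@B0, d@B1, d@B3, e@B2} | OUT={a@B5, b@B1, c@B0, d@B1, e@B2}
  B2: | IN={a@B5, b@B1, c@B0, d@B1, e@B2} | OUT={a@B2, b@B1, c@B2, d@B1, e@B2}
  B3: | IN={a@B2, a@B5, b@B1, b@B5, c@B0, c@B2, d@B1, d@B3, e@B2} | OUT={a@B2, a@B5, b@B1, b@B5, c@B3, d@B3, e@B2}
  B4: | IN={a@B2, a@B5, b@B1, b@B5, c@B3, d@B3, e@B2} | OUT={a@B4, b@B1, b@B5, c@B4, d@B3, e@B2}
  B5: | IN={a@B4, b@B1, b@B5, c@B4, d@B3, e@B2} | OUT={a@B5, b@B5, c@B4, d@B3, e@B2}
  B6: | IN={a@B5, b@B5, c@B4, d@B3, e@B2} | OUT={a@B5, b@B5, c@B4, d@B3, e@B2}

Merge at B1: IN[B1] = OUT[B0] = {a@B5, b@B1, b@B5, c@B0, d@B1, d@B3, e@B2}
Applying B1's transfer function to that IN value gives OUT[B1] (row B1 above).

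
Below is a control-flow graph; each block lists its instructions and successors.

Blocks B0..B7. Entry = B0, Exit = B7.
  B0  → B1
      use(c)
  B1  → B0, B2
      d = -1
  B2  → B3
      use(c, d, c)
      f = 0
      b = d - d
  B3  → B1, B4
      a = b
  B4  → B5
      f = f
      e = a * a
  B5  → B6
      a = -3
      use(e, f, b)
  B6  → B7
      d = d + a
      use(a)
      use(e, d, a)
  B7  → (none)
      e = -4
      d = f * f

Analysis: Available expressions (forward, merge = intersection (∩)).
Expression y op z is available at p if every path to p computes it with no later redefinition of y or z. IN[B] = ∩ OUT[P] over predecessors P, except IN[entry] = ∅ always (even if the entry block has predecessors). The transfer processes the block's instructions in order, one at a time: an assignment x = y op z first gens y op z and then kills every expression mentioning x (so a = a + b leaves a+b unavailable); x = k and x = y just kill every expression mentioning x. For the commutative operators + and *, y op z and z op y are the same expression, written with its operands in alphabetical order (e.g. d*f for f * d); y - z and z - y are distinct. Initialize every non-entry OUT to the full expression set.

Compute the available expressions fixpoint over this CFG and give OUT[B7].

Converged values:
  B0:  IN={}  OUT={}
  B1:  IN={}  OUT={}
  B2:  IN={}  OUT={d-d}
  B3:  IN={d-d}  OUT={d-d}
  B4:  IN={d-d}  OUT={a*a, d-d}
  B5:  IN={a*a, d-d}  OUT={d-d}
  B6:  IN={d-d}  OUT={}
  B7:  IN={}  OUT={f*f}

Merge at B7: IN[B7] = OUT[B6] = {}
Applying B7's transfer function to that IN value gives OUT[B7] (row B7 above).

Answer: {f*f}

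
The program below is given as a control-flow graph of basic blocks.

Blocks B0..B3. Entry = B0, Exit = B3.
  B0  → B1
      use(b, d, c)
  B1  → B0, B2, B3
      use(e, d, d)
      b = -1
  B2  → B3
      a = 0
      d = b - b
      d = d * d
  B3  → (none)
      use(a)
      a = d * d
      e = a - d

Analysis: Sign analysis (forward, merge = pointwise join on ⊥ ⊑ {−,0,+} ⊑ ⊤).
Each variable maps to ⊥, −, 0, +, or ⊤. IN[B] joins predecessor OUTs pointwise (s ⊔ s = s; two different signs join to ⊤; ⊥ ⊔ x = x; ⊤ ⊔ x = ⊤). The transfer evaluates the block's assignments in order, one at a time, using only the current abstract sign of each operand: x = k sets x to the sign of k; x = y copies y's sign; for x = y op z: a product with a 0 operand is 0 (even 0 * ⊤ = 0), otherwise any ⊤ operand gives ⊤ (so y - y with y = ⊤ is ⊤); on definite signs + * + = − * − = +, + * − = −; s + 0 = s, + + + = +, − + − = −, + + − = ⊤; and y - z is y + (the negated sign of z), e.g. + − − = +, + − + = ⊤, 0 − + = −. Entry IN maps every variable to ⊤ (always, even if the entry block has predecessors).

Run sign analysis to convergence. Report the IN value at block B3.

Answer: {a: ⊤, b: -, c: ⊤, d: ⊤, e: ⊤, f: ⊤}

Trace:
Per-block solution:
  B0:  IN=(all ⊤)  OUT=(all ⊤)
  B1:  IN=(all ⊤)  OUT={b:-; rest ⊤}
  B2:  IN={b:-; rest ⊤}  OUT={a:0, b:-; rest ⊤}
  B3:  IN={b:-; rest ⊤}  OUT={b:-; rest ⊤}

Merge at B3: IN[B3] = OUT[B1] ⊔ OUT[B2] = {a: ⊤, b: -, c: ⊤, d: ⊤, e: ⊤, f: ⊤}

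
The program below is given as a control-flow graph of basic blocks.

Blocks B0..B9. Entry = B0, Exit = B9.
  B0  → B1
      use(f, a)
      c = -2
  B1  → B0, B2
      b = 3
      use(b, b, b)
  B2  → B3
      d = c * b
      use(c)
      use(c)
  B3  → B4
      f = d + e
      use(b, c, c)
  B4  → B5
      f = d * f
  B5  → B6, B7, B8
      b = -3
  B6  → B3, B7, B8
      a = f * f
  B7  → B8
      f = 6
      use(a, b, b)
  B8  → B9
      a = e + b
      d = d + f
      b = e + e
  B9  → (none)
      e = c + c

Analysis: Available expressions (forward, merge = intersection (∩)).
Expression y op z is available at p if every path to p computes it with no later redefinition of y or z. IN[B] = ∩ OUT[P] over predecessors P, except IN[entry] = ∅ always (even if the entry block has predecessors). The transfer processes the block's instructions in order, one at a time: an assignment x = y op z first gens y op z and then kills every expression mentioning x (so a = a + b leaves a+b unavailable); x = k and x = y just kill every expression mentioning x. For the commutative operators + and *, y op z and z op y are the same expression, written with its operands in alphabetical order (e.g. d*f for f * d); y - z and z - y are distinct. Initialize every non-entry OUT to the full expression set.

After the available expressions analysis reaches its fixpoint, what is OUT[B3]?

Answer: {d+e}

Trace:
Converged values:
  B0: | IN={} | OUT={}
  B1: | IN={} | OUT={}
  B2: | IN={} | OUT={b*c}
  B3: | IN={} | OUT={d+e}
  B4: | IN={d+e} | OUT={d+e}
  B5: | IN={d+e} | OUT={d+e}
  B6: | IN={d+e} | OUT={d+e, f*f}
  B7: | IN={d+e} | OUT={d+e}
  B8: | IN={d+e} | OUT={e+e}
  B9: | IN={e+e} | OUT={c+c}

Merge at B3: IN[B3] = OUT[B2] ∩ OUT[B6] = {}
Applying B3's transfer function to that IN value gives OUT[B3] (row B3 above).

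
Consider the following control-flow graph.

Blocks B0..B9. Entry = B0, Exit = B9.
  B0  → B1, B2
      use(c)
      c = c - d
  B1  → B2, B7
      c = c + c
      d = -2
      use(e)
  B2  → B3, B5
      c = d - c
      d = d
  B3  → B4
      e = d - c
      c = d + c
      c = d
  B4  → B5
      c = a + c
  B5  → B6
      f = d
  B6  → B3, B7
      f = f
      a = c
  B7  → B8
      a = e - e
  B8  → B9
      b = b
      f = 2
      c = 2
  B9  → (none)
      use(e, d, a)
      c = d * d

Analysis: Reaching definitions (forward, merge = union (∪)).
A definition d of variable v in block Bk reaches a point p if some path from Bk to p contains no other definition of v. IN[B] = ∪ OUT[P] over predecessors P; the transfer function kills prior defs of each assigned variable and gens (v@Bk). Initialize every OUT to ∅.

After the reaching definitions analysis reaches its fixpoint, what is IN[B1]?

Answer: {c@B0}

Working:
Converged values:
  B0:   IN={}   OUT={c@B0}
  B1:   IN={c@B0}   OUT={c@B1, d@B1}
  B2:   IN={c@B0, c@B1, d@B1}   OUT={c@B2, d@B2}
  B3:   IN={a@B6, c@B2, c@B4, d@B2, e@B3, f@B6}   OUT={a@B6, c@B3, d@B2, e@B3, f@B6}
  B4:   IN={a@B6, c@B3, d@B2, e@B3, f@B6}   OUT={a@B6, c@B4, d@B2, e@B3, f@B6}
  B5:   IN={a@B6, c@B2, c@B4, d@B2, e@B3, f@B6}   OUT={a@B6, c@B2, c@B4, d@B2, e@B3, f@B5}
  B6:   IN={a@B6, c@B2, c@B4, d@B2, e@B3, f@B5}   OUT={a@B6, c@B2, c@B4, d@B2, e@B3, f@B6}
  B7:   IN={a@B6, c@B1, c@B2, c@B4, d@B1, d@B2, e@B3, f@B6}   OUT={a@B7, c@B1, c@B2, c@B4, d@B1, d@B2, e@B3, f@B6}
  B8:   IN={a@B7, c@B1, c@B2, c@B4, d@B1, d@B2, e@B3, f@B6}   OUT={a@B7, b@B8, c@B8, d@B1, d@B2, e@B3, f@B8}
  B9:   IN={a@B7, b@B8, c@B8, d@B1, d@B2, e@B3, f@B8}   OUT={a@B7, b@B8, c@B9, d@B1, d@B2, e@B3, f@B8}

Merge at B1: IN[B1] = OUT[B0] = {c@B0}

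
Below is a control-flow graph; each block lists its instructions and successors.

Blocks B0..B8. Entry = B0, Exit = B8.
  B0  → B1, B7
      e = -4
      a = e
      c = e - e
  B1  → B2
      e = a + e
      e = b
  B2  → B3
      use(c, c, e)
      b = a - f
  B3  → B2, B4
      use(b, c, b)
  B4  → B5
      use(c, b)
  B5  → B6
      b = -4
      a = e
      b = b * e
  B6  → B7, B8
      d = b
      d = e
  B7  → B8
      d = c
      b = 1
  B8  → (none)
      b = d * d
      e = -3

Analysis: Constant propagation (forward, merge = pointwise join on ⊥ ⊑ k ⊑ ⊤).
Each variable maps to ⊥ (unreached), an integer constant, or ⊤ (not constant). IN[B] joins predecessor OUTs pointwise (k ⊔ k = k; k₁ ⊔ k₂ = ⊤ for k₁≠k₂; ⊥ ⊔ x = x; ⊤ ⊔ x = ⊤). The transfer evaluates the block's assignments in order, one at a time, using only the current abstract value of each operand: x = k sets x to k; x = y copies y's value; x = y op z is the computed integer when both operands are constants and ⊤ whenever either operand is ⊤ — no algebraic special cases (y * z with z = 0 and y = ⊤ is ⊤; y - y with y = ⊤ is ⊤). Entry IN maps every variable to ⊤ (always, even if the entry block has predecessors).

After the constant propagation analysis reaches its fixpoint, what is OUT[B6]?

Answer: {a: ⊤, b: ⊤, c: 0, d: ⊤, e: ⊤, f: ⊤}

Derivation:
Fixpoint table:
  B0:   IN=(all ⊤)   OUT={a:-4, c:0, e:-4; rest ⊤}
  B1:   IN={a:-4, c:0, e:-4; rest ⊤}   OUT={a:-4, c:0; rest ⊤}
  B2:   IN={a:-4, c:0; rest ⊤}   OUT={a:-4, c:0; rest ⊤}
  B3:   IN={a:-4, c:0; rest ⊤}   OUT={a:-4, c:0; rest ⊤}
  B4:   IN={a:-4, c:0; rest ⊤}   OUT={a:-4, c:0; rest ⊤}
  B5:   IN={a:-4, c:0; rest ⊤}   OUT={c:0; rest ⊤}
  B6:   IN={c:0; rest ⊤}   OUT={c:0; rest ⊤}
  B7:   IN={c:0; rest ⊤}   OUT={b:1, c:0, d:0; rest ⊤}
  B8:   IN={c:0; rest ⊤}   OUT={c:0, e:-3; rest ⊤}

Merge at B6: IN[B6] = OUT[B5] = {a: ⊤, b: ⊤, c: 0, d: ⊤, e: ⊤, f: ⊤}
Applying B6's transfer function to that IN value gives OUT[B6] (row B6 above).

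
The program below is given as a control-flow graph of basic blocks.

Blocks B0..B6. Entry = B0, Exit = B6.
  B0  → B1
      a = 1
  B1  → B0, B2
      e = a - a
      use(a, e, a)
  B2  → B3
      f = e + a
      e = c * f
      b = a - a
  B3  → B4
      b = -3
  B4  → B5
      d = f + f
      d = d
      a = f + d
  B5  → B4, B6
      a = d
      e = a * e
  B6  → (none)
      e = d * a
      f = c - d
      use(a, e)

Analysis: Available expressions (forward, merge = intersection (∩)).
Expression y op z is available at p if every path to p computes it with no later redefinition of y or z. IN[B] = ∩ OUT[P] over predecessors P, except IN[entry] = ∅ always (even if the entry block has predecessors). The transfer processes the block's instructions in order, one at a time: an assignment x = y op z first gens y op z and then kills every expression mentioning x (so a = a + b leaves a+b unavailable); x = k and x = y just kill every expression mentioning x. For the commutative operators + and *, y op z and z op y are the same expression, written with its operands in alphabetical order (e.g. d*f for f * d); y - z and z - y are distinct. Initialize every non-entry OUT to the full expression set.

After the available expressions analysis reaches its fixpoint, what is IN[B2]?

Answer: {a-a}

Working:
Converged values:
  B0: | IN={} | OUT={}
  B1: | IN={} | OUT={a-a}
  B2: | IN={a-a} | OUT={a-a, c*f}
  B3: | IN={a-a, c*f} | OUT={a-a, c*f}
  B4: | IN={c*f} | OUT={c*f, d+f, f+f}
  B5: | IN={c*f, d+f, f+f} | OUT={c*f, d+f, f+f}
  B6: | IN={c*f, d+f, f+f} | OUT={a*d, c-d}

Merge at B2: IN[B2] = OUT[B1] = {a-a}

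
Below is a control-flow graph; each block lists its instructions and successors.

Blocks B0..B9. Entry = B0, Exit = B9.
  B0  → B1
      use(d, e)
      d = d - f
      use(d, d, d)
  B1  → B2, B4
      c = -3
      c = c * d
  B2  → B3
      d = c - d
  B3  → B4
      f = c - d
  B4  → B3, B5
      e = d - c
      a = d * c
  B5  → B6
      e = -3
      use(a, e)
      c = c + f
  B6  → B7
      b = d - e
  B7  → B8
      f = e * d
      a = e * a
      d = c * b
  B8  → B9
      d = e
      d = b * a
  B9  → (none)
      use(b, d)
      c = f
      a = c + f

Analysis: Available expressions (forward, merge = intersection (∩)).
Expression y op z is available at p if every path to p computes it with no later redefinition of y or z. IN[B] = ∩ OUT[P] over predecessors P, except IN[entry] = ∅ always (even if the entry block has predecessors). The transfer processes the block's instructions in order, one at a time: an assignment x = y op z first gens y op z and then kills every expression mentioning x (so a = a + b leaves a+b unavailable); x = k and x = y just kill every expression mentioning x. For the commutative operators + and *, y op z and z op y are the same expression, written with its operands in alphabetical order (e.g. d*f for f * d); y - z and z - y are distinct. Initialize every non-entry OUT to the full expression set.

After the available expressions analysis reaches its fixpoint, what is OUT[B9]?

Converged values:
  B0:   IN={}   OUT={}
  B1:   IN={}   OUT={}
  B2:   IN={}   OUT={}
  B3:   IN={}   OUT={c-d}
  B4:   IN={}   OUT={c*d, d-c}
  B5:   IN={c*d, d-c}   OUT={}
  B6:   IN={}   OUT={d-e}
  B7:   IN={d-e}   OUT={b*c}
  B8:   IN={b*c}   OUT={a*b, b*c}
  B9:   IN={a*b, b*c}   OUT={c+f}

Merge at B9: IN[B9] = OUT[B8] = {a*b, b*c}
Applying B9's transfer function to that IN value gives OUT[B9] (row B9 above).

Answer: {c+f}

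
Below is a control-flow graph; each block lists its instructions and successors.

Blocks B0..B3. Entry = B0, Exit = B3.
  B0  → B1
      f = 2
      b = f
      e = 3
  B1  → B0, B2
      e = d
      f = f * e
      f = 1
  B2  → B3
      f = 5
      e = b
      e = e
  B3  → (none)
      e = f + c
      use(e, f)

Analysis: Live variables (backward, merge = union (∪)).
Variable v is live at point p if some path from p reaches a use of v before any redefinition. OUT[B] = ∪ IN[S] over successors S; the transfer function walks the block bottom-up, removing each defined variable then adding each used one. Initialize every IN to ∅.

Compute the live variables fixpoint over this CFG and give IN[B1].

Answer: {b, c, d, f}

Derivation:
Converged values:
  B0: | IN={c, d} | OUT={b, c, d, f}
  B1: | IN={b, c, d, f} | OUT={b, c, d}
  B2: | IN={b, c} | OUT={c, f}
  B3: | IN={c, f} | OUT={}

Merge at B1: OUT[B1] = IN[B0] ⊔ IN[B2] = {b, c, d}
Applying B1's transfer function to that OUT value gives IN[B1] (row B1 above).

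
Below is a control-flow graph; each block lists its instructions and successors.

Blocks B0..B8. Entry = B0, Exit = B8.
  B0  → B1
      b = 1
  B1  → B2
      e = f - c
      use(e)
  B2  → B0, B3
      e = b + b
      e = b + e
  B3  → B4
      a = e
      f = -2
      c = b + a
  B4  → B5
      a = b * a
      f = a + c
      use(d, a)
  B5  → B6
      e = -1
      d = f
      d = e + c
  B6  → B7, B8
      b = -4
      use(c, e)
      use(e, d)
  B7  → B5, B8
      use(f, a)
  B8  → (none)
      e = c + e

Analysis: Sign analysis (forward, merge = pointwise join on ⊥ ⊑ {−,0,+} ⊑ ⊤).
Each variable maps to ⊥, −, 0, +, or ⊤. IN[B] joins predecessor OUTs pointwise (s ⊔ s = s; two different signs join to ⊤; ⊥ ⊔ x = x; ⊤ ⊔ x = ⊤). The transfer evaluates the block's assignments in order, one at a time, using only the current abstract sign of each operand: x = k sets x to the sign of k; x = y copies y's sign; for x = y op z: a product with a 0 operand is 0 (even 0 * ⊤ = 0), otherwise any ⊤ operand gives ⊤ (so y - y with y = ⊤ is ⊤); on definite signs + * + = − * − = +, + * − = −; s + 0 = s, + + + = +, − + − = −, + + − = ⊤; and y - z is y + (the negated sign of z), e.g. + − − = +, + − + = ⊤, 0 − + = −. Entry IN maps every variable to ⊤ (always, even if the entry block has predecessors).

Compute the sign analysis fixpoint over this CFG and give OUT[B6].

Answer: {a: +, b: -, c: +, d: ⊤, e: -, f: +}

Derivation:
Converged values:
  B0:   IN=(all ⊤)   OUT={b:+; rest ⊤}
  B1:   IN={b:+; rest ⊤}   OUT={b:+; rest ⊤}
  B2:   IN={b:+; rest ⊤}   OUT={b:+, e:+; rest ⊤}
  B3:   IN={b:+, e:+; rest ⊤}   OUT={a:+, b:+, c:+, e:+, f:-; rest ⊤}
  B4:   IN={a:+, b:+, c:+, e:+, f:-; rest ⊤}   OUT={a:+, b:+, c:+, e:+, f:+; rest ⊤}
  B5:   IN={a:+, c:+, f:+; rest ⊤}   OUT={a:+, c:+, e:-, f:+; rest ⊤}
  B6:   IN={a:+, c:+, e:-, f:+; rest ⊤}   OUT={a:+, b:-, c:+, e:-, f:+; rest ⊤}
  B7:   IN={a:+, b:-, c:+, e:-, f:+; rest ⊤}   OUT={a:+, b:-, c:+, e:-, f:+; rest ⊤}
  B8:   IN={a:+, b:-, c:+, e:-, f:+; rest ⊤}   OUT={a:+, b:-, c:+, f:+; rest ⊤}

Merge at B6: IN[B6] = OUT[B5] = {a: +, b: ⊤, c: +, d: ⊤, e: -, f: +}
Applying B6's transfer function to that IN value gives OUT[B6] (row B6 above).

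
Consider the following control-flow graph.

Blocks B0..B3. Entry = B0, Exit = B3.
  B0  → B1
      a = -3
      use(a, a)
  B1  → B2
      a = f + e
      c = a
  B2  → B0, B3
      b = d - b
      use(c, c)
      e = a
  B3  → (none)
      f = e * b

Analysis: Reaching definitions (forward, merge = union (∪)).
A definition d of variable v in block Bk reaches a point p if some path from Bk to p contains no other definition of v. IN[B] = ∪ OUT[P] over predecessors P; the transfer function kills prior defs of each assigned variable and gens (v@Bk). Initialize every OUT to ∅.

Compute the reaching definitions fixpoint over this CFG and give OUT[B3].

Fixpoint table:
  B0:   IN={a@B1, b@B2, c@B1, e@B2}   OUT={a@B0, b@B2, c@B1, e@B2}
  B1:   IN={a@B0, b@B2, c@B1, e@B2}   OUT={a@B1, b@B2, c@B1, e@B2}
  B2:   IN={a@B1, b@B2, c@B1, e@B2}   OUT={a@B1, b@B2, c@B1, e@B2}
  B3:   IN={a@B1, b@B2, c@B1, e@B2}   OUT={a@B1, b@B2, c@B1, e@B2, f@B3}

Merge at B3: IN[B3] = OUT[B2] = {a@B1, b@B2, c@B1, e@B2}
Applying B3's transfer function to that IN value gives OUT[B3] (row B3 above).

Answer: {a@B1, b@B2, c@B1, e@B2, f@B3}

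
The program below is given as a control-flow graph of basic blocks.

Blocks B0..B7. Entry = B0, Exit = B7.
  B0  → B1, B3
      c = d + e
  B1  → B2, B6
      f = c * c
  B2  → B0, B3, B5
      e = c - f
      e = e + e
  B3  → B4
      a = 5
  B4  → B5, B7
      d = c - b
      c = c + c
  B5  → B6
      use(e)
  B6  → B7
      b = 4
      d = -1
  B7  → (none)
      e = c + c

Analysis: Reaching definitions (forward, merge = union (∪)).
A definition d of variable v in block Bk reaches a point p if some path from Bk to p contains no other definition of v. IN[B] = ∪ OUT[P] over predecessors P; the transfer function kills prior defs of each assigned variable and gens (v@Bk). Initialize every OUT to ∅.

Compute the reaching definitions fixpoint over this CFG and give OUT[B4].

Answer: {a@B3, c@B4, d@B4, e@B2, f@B1}

Trace:
Converged values:
  B0:  IN={c@B0, e@B2, f@B1}  OUT={c@B0, e@B2, f@B1}
  B1:  IN={c@B0, e@B2, f@B1}  OUT={c@B0, e@B2, f@B1}
  B2:  IN={c@B0, e@B2, f@B1}  OUT={c@B0, e@B2, f@B1}
  B3:  IN={c@B0, e@B2, f@B1}  OUT={a@B3, c@B0, e@B2, f@B1}
  B4:  IN={a@B3, c@B0, e@B2, f@B1}  OUT={a@B3, c@B4, d@B4, e@B2, f@B1}
  B5:  IN={a@B3, c@B0, c@B4, d@B4, e@B2, f@B1}  OUT={a@B3, c@B0, c@B4, d@B4, e@B2, f@B1}
  B6:  IN={a@B3, c@B0, c@B4, d@B4, e@B2, f@B1}  OUT={a@B3, b@B6, c@B0, c@B4, d@B6, e@B2, f@B1}
  B7:  IN={a@B3, b@B6, c@B0, c@B4, d@B4, d@B6, e@B2, f@B1}  OUT={a@B3, b@B6, c@B0, c@B4, d@B4, d@B6, e@B7, f@B1}

Merge at B4: IN[B4] = OUT[B3] = {a@B3, c@B0, e@B2, f@B1}
Applying B4's transfer function to that IN value gives OUT[B4] (row B4 above).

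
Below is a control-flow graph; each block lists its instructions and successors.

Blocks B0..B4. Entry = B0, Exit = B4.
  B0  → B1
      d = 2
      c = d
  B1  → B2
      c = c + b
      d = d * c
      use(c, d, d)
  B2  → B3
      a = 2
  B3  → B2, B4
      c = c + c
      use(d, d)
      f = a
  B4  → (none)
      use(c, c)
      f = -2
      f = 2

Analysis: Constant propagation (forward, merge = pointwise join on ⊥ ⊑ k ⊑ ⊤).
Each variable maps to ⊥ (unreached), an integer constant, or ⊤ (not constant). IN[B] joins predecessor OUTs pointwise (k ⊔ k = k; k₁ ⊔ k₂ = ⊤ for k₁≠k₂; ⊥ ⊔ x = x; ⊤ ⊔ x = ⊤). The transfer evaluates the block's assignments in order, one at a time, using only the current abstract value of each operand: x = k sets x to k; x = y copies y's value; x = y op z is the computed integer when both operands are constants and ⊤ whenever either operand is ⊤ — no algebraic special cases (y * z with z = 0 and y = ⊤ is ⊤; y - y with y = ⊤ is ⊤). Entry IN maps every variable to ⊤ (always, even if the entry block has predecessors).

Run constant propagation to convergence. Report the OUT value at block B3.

Per-block solution:
  B0: | IN=(all ⊤) | OUT={c:2, d:2; rest ⊤}
  B1: | IN={c:2, d:2; rest ⊤} | OUT=(all ⊤)
  B2: | IN=(all ⊤) | OUT={a:2; rest ⊤}
  B3: | IN={a:2; rest ⊤} | OUT={a:2, f:2; rest ⊤}
  B4: | IN={a:2, f:2; rest ⊤} | OUT={a:2, f:2; rest ⊤}

Merge at B3: IN[B3] = OUT[B2] = {a: 2, b: ⊤, c: ⊤, d: ⊤, e: ⊤, f: ⊤}
Applying B3's transfer function to that IN value gives OUT[B3] (row B3 above).

Answer: {a: 2, b: ⊤, c: ⊤, d: ⊤, e: ⊤, f: 2}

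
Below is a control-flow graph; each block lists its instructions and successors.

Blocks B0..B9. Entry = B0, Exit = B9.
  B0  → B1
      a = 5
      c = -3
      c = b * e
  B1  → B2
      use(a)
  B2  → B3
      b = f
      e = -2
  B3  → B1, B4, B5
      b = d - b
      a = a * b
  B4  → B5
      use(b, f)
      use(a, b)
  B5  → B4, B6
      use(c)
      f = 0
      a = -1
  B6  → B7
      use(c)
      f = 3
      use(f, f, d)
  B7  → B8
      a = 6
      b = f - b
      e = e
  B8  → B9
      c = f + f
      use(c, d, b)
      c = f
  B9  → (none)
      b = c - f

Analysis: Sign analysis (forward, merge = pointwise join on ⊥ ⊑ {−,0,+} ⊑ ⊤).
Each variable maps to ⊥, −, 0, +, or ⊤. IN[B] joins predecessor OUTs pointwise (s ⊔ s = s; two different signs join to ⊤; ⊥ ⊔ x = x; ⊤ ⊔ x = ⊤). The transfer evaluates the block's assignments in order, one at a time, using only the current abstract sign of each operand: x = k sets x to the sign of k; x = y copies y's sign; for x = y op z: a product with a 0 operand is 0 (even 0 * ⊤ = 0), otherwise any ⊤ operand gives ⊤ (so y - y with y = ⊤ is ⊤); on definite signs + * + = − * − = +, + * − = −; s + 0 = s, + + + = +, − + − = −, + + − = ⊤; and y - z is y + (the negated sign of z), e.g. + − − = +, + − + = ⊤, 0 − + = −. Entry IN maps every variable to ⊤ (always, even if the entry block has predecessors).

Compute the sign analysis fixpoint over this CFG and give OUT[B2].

Answer: {a: ⊤, b: ⊤, c: ⊤, d: ⊤, e: -, f: ⊤}

Trace:
Fixpoint table:
  B0: | IN=(all ⊤) | OUT={a:+; rest ⊤}
  B1: | IN=(all ⊤) | OUT=(all ⊤)
  B2: | IN=(all ⊤) | OUT={e:-; rest ⊤}
  B3: | IN={e:-; rest ⊤} | OUT={e:-; rest ⊤}
  B4: | IN={e:-; rest ⊤} | OUT={e:-; rest ⊤}
  B5: | IN={e:-; rest ⊤} | OUT={a:-, e:-, f:0; rest ⊤}
  B6: | IN={a:-, e:-, f:0; rest ⊤} | OUT={a:-, e:-, f:+; rest ⊤}
  B7: | IN={a:-, e:-, f:+; rest ⊤} | OUT={a:+, e:-, f:+; rest ⊤}
  B8: | IN={a:+, e:-, f:+; rest ⊤} | OUT={a:+, c:+, e:-, f:+; rest ⊤}
  B9: | IN={a:+, c:+, e:-, f:+; rest ⊤} | OUT={a:+, c:+, e:-, f:+; rest ⊤}

Merge at B2: IN[B2] = OUT[B1] = {a: ⊤, b: ⊤, c: ⊤, d: ⊤, e: ⊤, f: ⊤}
Applying B2's transfer function to that IN value gives OUT[B2] (row B2 above).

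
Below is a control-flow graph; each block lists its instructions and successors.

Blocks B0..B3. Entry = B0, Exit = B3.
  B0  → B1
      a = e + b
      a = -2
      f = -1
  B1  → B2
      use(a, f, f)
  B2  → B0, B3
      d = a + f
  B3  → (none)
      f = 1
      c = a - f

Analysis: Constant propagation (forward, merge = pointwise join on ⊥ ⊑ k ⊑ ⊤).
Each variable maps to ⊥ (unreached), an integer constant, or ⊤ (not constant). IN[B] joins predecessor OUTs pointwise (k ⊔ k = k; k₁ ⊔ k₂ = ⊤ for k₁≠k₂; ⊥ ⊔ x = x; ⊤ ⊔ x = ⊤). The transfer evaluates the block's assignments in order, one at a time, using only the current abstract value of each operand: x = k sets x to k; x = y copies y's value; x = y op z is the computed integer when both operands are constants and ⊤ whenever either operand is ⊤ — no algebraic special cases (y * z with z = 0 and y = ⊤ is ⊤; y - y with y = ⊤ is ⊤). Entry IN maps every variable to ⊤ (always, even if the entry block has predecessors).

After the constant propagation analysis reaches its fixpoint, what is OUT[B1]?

Per-block solution:
  B0: | IN=(all ⊤) | OUT={a:-2, f:-1; rest ⊤}
  B1: | IN={a:-2, f:-1; rest ⊤} | OUT={a:-2, f:-1; rest ⊤}
  B2: | IN={a:-2, f:-1; rest ⊤} | OUT={a:-2, d:-3, f:-1; rest ⊤}
  B3: | IN={a:-2, d:-3, f:-1; rest ⊤} | OUT={a:-2, c:-3, d:-3, f:1; rest ⊤}

Merge at B1: IN[B1] = OUT[B0] = {a: -2, b: ⊤, c: ⊤, d: ⊤, e: ⊤, f: -1}
Applying B1's transfer function to that IN value gives OUT[B1] (row B1 above).

Answer: {a: -2, b: ⊤, c: ⊤, d: ⊤, e: ⊤, f: -1}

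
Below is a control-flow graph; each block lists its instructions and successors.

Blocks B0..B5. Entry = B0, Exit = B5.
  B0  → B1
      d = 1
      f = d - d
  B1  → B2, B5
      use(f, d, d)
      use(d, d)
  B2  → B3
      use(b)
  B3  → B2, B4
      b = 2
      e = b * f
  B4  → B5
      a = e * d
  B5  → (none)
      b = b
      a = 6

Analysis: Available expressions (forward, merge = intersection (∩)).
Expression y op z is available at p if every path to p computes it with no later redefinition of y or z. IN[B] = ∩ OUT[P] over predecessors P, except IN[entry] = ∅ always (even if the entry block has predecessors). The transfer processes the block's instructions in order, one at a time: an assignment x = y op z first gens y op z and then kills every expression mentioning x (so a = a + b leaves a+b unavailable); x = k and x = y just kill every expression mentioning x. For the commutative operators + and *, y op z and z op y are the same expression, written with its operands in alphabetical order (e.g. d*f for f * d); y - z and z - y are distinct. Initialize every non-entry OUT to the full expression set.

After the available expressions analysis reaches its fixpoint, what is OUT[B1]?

Answer: {d-d}

Trace:
Fixpoint table:
  B0:  IN={}  OUT={d-d}
  B1:  IN={d-d}  OUT={d-d}
  B2:  IN={d-d}  OUT={d-d}
  B3:  IN={d-d}  OUT={b*f, d-d}
  B4:  IN={b*f, d-d}  OUT={b*f, d*e, d-d}
  B5:  IN={d-d}  OUT={d-d}

Merge at B1: IN[B1] = OUT[B0] = {d-d}
Applying B1's transfer function to that IN value gives OUT[B1] (row B1 above).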